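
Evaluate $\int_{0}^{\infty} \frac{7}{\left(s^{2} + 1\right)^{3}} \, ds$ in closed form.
$\frac{21 \pi}{16}$

Begin with the known result
$$J(a) = \int_{0}^{\infty} \frac{7}{a^{2} + s^{2}} \, ds = \frac{7 \pi}{2 a}.$$

Differentiating under the integral sign with respect to $a$,
$$\frac{dJ}{da} = \int_{0}^{\infty} - \frac{14 a}{\left(a^{2} + s^{2}\right)^{2}} \, ds = - \frac{7 \pi}{2 a^{2}},$$
so $\int_{0}^{\infty} \frac{7}{\left(a^{2} + s^{2}\right)^{2}} \, ds = \frac{7 \pi}{4 a^{3}}$.

Repeating — each differentiation of $1/(s^2+a^2)^j$ produces $-2ja/(s^2+a^2)^{j+1}$ — and dividing through by $-2ja$ at each step yields, after $2$ differentiations in total,
$$\int_{0}^{\infty} \frac{7}{\left(a^{2} + s^{2}\right)^{3}} \, ds = \frac{21 \pi}{16 a^{5}}.$$

Setting $a = 1$:
$$I = \frac{21 \pi}{16}.$$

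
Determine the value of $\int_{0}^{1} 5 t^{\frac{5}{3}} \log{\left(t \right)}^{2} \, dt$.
$\frac{135}{256}$

Begin with the known integral
$$J(a) = \int_{0}^{1} 5 t^{a} \, dt = \frac{5}{a + 1}.$$

Differentiating under the integral sign brings down a factor of $\ln t$:
$$\frac{dJ}{da} = \int_{0}^{1} 5 t^{a} \log{\left(t \right)} \, dt = - \frac{5}{\left(a + 1\right)^{2}}.$$

Repeating twice in total — each differentiation brings down another $\ln t$ — gives
$$\frac{d^{2}J}{da^{2}} = \int_{0}^{1} 5 t^{a} \log{\left(t \right)}^{2} \, dt = \frac{10}{\left(a + 1\right)^{3}},$$
and the integrand here is exactly the target integrand, so $I = \frac{10}{\left(a + 1\right)^{3}}$.

Setting $a = \frac{5}{3}$:
$$I = \frac{135}{256}.$$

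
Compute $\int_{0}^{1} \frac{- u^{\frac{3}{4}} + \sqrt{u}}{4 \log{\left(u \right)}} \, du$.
$- \frac{\log{\left(7 \right)}}{4} + \frac{\log{\left(2 \right)}}{4} + \frac{\log{\left(3 \right)}}{4}$

Introduce a parameter $a$ in the exponent: let $I(a) = \int_{0}^{1} \frac{\sqrt{u} - u^{a}}{4 \log{\left(u \right)}} \, du$.

Since $\dfrac{\partial}{\partial a}\,u^{a} = u^{a} \ln u$, the $\ln u$ in the denominator cancels and
$$\frac{dI}{da} = \int_{0}^{1} - \frac{1}{4} u^{a} \, du = - \frac{1}{4} \left[\frac{u^{a+1}}{a+1}\right]_0^1 = - \frac{1}{4 a + 4}.$$

Integrating with respect to $a$ gives $I(a) = - \frac{\log{\left(a + 1 \right)}}{4} - \frac{\log{\left(2 \right)}}{4} + \frac{\log{\left(3 \right)}}{4} + C$.

At $a = \frac{1}{2}$ the integrand is identically $0$, so $I(\frac{1}{2}) = 0$. The closed form gives $0$, hence $C = 0$.

Setting $a = \frac{3}{4}$:
$$I = - \frac{\log{\left(7 \right)}}{4} + \frac{\log{\left(2 \right)}}{4} + \frac{\log{\left(3 \right)}}{4}.$$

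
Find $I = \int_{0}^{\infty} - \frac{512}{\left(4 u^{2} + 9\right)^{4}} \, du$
$- \frac{40 \pi}{2187}$

Start from the standard arctangent integral
$$J(a) = \int_{0}^{\infty} - \frac{2}{a^{2} + u^{2}} \, du = - \frac{\pi}{a}.$$

Differentiating under the integral sign with respect to $a$,
$$\frac{dJ}{da} = \int_{0}^{\infty} \frac{4 a}{\left(a^{2} + u^{2}\right)^{2}} \, du = \frac{\pi}{a^{2}},$$
so $\int_{0}^{\infty} - \frac{2}{\left(a^{2} + u^{2}\right)^{2}} \, du = - \frac{\pi}{2 a^{3}}$.

Repeating — each differentiation of $1/(u^2+a^2)^j$ produces $-2ja/(u^2+a^2)^{j+1}$ — and dividing through by $-2ja$ at each step yields, after $3$ differentiations in total,
$$\int_{0}^{\infty} - \frac{2}{\left(a^{2} + u^{2}\right)^{4}} \, du = - \frac{5 \pi}{16 a^{7}}.$$

Setting $a = \frac{3}{2}$:
$$I = - \frac{40 \pi}{2187}.$$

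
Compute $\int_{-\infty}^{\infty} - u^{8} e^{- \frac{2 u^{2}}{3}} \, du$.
$- \frac{8505 \sqrt{6} \sqrt{\pi}}{512}$

Consider the simpler parametrised integral
$$J(a) = \int_{-\infty}^{\infty} - e^{- a u^{2}} \, du = - \frac{\sqrt{\pi}}{\sqrt{a}}.$$

Differentiating under the integral sign brings down a factor of $(-u^2)$:
$$\frac{dJ}{da} = \int_{-\infty}^{\infty} u^{2} e^{- a u^{2}} \, du = \frac{\sqrt{\pi}}{2 a^{\frac{3}{2}}}.$$

Repeating $4$ times in total — each differentiation brings down another $(-u^2)$ — gives
$$\frac{d^{4}J}{da^{4}} = \int_{-\infty}^{\infty} - u^{8} e^{- a u^{2}} \, du = - \frac{105 \sqrt{\pi}}{16 a^{\frac{9}{2}}},$$
and the integrand here is exactly the target integrand, so $I = - \frac{105 \sqrt{\pi}}{16 a^{\frac{9}{2}}}$.

Setting $a = \frac{2}{3}$:
$$I = - \frac{8505 \sqrt{6} \sqrt{\pi}}{512}.$$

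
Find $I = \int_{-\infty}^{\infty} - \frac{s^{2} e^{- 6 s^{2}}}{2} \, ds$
$- \frac{\sqrt{6} \sqrt{\pi}}{144}$

Start from the elementary integral
$$J(a) = \int_{-\infty}^{\infty} - \frac{e^{- a s^{2}}}{2} \, ds = - \frac{\sqrt{\pi}}{2 \sqrt{a}}.$$

Differentiating under the integral sign brings down a factor of $(-s^2)$:
$$\frac{dJ}{da} = \int_{-\infty}^{\infty} \frac{s^{2} e^{- a s^{2}}}{2} \, ds = \frac{\sqrt{\pi}}{4 a^{\frac{3}{2}}}.$$

The integral on the left is $-I$, so $I = - \frac{\sqrt{\pi}}{4 a^{\frac{3}{2}}}$.

Setting $a = 6$:
$$I = - \frac{\sqrt{6} \sqrt{\pi}}{144}.$$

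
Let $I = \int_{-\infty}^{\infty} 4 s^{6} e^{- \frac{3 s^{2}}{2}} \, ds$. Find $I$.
$\frac{20 \sqrt{6} \sqrt{\pi}}{27}$

Consider the simpler parametrised integral
$$J(a) = \int_{-\infty}^{\infty} 4 e^{- a s^{2}} \, ds = \frac{4 \sqrt{\pi}}{\sqrt{a}}.$$

Differentiating under the integral sign brings down a factor of $(-s^2)$:
$$\frac{dJ}{da} = \int_{-\infty}^{\infty} - 4 s^{2} e^{- a s^{2}} \, ds = - \frac{2 \sqrt{\pi}}{a^{\frac{3}{2}}}.$$

Repeating $3$ times in total — each differentiation brings down another $(-s^2)$ — gives
$$\frac{d^{3}J}{da^{3}} = \int_{-\infty}^{\infty} - 4 s^{6} e^{- a s^{2}} \, ds = - \frac{15 \sqrt{\pi}}{2 a^{\frac{7}{2}}},$$
and the integrand here is $(-1)^{3}$ times the target integrand, so $I = (-1)^{3}\,\frac{d^{3}J}{da^{3}} = \frac{15 \sqrt{\pi}}{2 a^{\frac{7}{2}}}$.

Setting $a = \frac{3}{2}$:
$$I = \frac{20 \sqrt{6} \sqrt{\pi}}{27}.$$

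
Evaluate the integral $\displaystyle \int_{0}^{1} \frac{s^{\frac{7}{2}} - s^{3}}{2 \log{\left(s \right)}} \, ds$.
$- \frac{3 \log{\left(2 \right)}}{2} + \log{\left(3 \right)}$

Replace the exponent $3$ by a parameter $a$: let $I(a) = \int_{0}^{1} \frac{s^{\frac{7}{2}} - s^{a}}{2 \log{\left(s \right)}} \, ds$.

Since $\dfrac{\partial}{\partial a}\,s^{a} = s^{a} \ln s$, the $\ln s$ in the denominator cancels and
$$\frac{dI}{da} = \int_{0}^{1} - \frac{1}{2} s^{a} \, ds = - \frac{1}{2} \left[\frac{s^{a+1}}{a+1}\right]_0^1 = - \frac{1}{2 a + 2}.$$

Integrating with respect to $a$ gives $I(a) = - \frac{\log{\left(a + 1 \right)}}{2} - \frac{\log{\left(2 \right)}}{2} + \log{\left(3 \right)} + C$.

At $a = \frac{7}{2}$ the integrand is identically $0$, so $I(\frac{7}{2}) = 0$. The closed form gives $0$, hence $C = 0$.

Setting $a = 3$:
$$I = - \frac{3 \log{\left(2 \right)}}{2} + \log{\left(3 \right)}.$$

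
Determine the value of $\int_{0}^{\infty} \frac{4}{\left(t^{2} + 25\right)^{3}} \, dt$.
$\frac{3 \pi}{12500}$

Begin with the known result
$$J(a) = \int_{0}^{\infty} \frac{4}{a^{2} + t^{2}} \, dt = \frac{2 \pi}{a}.$$

Differentiating under the integral sign with respect to $a$,
$$\frac{dJ}{da} = \int_{0}^{\infty} - \frac{8 a}{\left(a^{2} + t^{2}\right)^{2}} \, dt = - \frac{2 \pi}{a^{2}},$$
so $\int_{0}^{\infty} \frac{4}{\left(a^{2} + t^{2}\right)^{2}} \, dt = \frac{\pi}{a^{3}}$.

Repeating — each differentiation of $1/(t^2+a^2)^j$ produces $-2ja/(t^2+a^2)^{j+1}$ — and dividing through by $-2ja$ at each step yields, after $2$ differentiations in total,
$$\int_{0}^{\infty} \frac{4}{\left(a^{2} + t^{2}\right)^{3}} \, dt = \frac{3 \pi}{4 a^{5}}.$$

Setting $a = 5$:
$$I = \frac{3 \pi}{12500}.$$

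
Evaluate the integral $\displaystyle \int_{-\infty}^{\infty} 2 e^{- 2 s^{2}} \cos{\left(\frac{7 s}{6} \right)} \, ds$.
$\frac{\sqrt{2} \sqrt{\pi}}{e^{\frac{49}{288}}}$

Treat the cosine frequency as a parameter and define $I(b) = \int_{-\infty}^{\infty} 2 e^{- 2 s^{2}} \cos{\left(b s \right)} \, ds$.

Differentiating under the integral sign,
$$I'(b) = \int_{-\infty}^{\infty} - 2 s e^{- 2 s^{2}} \sin{\left(b s \right)} \, ds.$$

Integrate $\int_{-\infty}^{\infty} s \sin(b s)\, e^{- 2 s^{2}}\, ds$ by parts with $u = \sin(b s)$ and $dv = s\, e^{- 2 s^{2}}\, ds$, giving $v = - \frac{e^{- 2 s^{2}}}{4}$. The boundary term vanishes and
$$\int_{-\infty}^{\infty} s \sin(b s)\, e^{- 2 s^{2}}\, ds = \frac{b}{4} \int_{-\infty}^{\infty} \cos(b s)\, e^{- 2 s^{2}}\, ds,$$
so $I'(b) = - \frac{b}{4}\, I(b)$.

This is a separable first-order ODE; solving with the initial condition $I(0) = \int_{-\infty}^{\infty} 2 e^{- 2 s^{2}}\,ds = \sqrt{2} \sqrt{\pi}$ gives
$$I(b) = \sqrt{2} \sqrt{\pi} e^{- \frac{b^{2}}{8}}.$$

Setting $b = \frac{7}{6}$:
$$I = \frac{\sqrt{2} \sqrt{\pi}}{e^{\frac{49}{288}}}.$$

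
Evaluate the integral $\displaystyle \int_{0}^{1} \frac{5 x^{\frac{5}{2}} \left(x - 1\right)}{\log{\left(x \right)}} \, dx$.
$- \log{\left(\frac{16807}{59049} \right)}$

Introduce a parameter $a$ in the exponent: let $I(a) = \int_{0}^{1} \frac{5 \left(x^{\frac{7}{2}} - x^{a}\right)}{\log{\left(x \right)}} \, dx$.

Since $\dfrac{\partial}{\partial a}\,x^{a} = x^{a} \ln x$, the $\ln x$ in the denominator cancels and
$$\frac{dI}{da} = \int_{0}^{1} -5 x^{a} \, dx = -5 \left[\frac{x^{a+1}}{a+1}\right]_0^1 = - \frac{5}{a + 1}.$$

Integrating with respect to $a$ gives $I(a) = - \log{\left(\frac{32 \left(a + 1\right)^{5}}{59049} \right)} + C$.

At $a = \frac{7}{2}$ the integrand is identically $0$, so $I(\frac{7}{2}) = 0$. The closed form gives $0$, hence $C = 0$.

Setting $a = \frac{5}{2}$:
$$I = - \log{\left(\frac{16807}{59049} \right)}.$$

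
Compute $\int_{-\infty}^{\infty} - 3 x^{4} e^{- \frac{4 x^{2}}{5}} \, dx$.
$- \frac{225 \sqrt{5} \sqrt{\pi}}{128}$

Begin with the known integral
$$J(a) = \int_{-\infty}^{\infty} - 3 e^{- a x^{2}} \, dx = - \frac{3 \sqrt{\pi}}{\sqrt{a}}.$$

Differentiating under the integral sign brings down a factor of $(-x^2)$:
$$\frac{dJ}{da} = \int_{-\infty}^{\infty} 3 x^{2} e^{- a x^{2}} \, dx = \frac{3 \sqrt{\pi}}{2 a^{\frac{3}{2}}}.$$

Repeating twice in total — each differentiation brings down another $(-x^2)$ — gives
$$\frac{d^{2}J}{da^{2}} = \int_{-\infty}^{\infty} - 3 x^{4} e^{- a x^{2}} \, dx = - \frac{9 \sqrt{\pi}}{4 a^{\frac{5}{2}}},$$
and the integrand here is exactly the target integrand, so $I = - \frac{9 \sqrt{\pi}}{4 a^{\frac{5}{2}}}$.

Setting $a = \frac{4}{5}$:
$$I = - \frac{225 \sqrt{5} \sqrt{\pi}}{128}.$$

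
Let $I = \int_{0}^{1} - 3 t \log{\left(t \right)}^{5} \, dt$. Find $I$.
$\frac{45}{8}$

Begin with the known integral
$$J(a) = \int_{0}^{1} - 3 t^{a} \, dt = - \frac{3}{a + 1}.$$

Differentiating under the integral sign brings down a factor of $\ln t$:
$$\frac{dJ}{da} = \int_{0}^{1} - 3 t^{a} \log{\left(t \right)} \, dt = \frac{3}{\left(a + 1\right)^{2}}.$$

Repeating $5$ times in total — each differentiation brings down another $\ln t$ — gives
$$\frac{d^{5}J}{da^{5}} = \int_{0}^{1} - 3 t^{a} \log{\left(t \right)}^{5} \, dt = \frac{360}{\left(a + 1\right)^{6}},$$
and the integrand here is exactly the target integrand, so $I = \frac{360}{\left(a + 1\right)^{6}}$.

Setting $a = 1$:
$$I = \frac{45}{8}.$$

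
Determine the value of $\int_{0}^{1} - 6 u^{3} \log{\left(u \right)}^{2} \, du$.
$- \frac{3}{16}$

Begin with the known integral
$$J(a) = \int_{0}^{1} - 6 u^{a} \, du = - \frac{6}{a + 1}.$$

Differentiating under the integral sign brings down a factor of $\ln u$:
$$\frac{dJ}{da} = \int_{0}^{1} - 6 u^{a} \log{\left(u \right)} \, du = \frac{6}{\left(a + 1\right)^{2}}.$$

Repeating twice in total — each differentiation brings down another $\ln u$ — gives
$$\frac{d^{2}J}{da^{2}} = \int_{0}^{1} - 6 u^{a} \log{\left(u \right)}^{2} \, du = - \frac{12}{\left(a + 1\right)^{3}},$$
and the integrand here is exactly the target integrand, so $I = - \frac{12}{\left(a + 1\right)^{3}}$.

Setting $a = 3$:
$$I = - \frac{3}{16}.$$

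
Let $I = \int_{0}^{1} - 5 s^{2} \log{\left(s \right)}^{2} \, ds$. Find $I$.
$- \frac{10}{27}$

Begin with the known integral
$$J(a) = \int_{0}^{1} - 5 s^{a} \, ds = - \frac{5}{a + 1}.$$

Differentiating under the integral sign brings down a factor of $\ln s$:
$$\frac{dJ}{da} = \int_{0}^{1} - 5 s^{a} \log{\left(s \right)} \, ds = \frac{5}{\left(a + 1\right)^{2}}.$$

Repeating twice in total — each differentiation brings down another $\ln s$ — gives
$$\frac{d^{2}J}{da^{2}} = \int_{0}^{1} - 5 s^{a} \log{\left(s \right)}^{2} \, ds = - \frac{10}{\left(a + 1\right)^{3}},$$
and the integrand here is exactly the target integrand, so $I = - \frac{10}{\left(a + 1\right)^{3}}$.

Setting $a = 2$:
$$I = - \frac{10}{27}.$$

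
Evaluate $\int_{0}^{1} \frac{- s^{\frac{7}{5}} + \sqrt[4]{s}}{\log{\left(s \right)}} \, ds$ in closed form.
$\log{\left(\frac{25}{48} \right)}$

Replace the exponent $\frac{1}{4}$ by a parameter $a$: let $I(a) = \int_{0}^{1} \frac{- s^{\frac{7}{5}} + s^{a}}{\log{\left(s \right)}} \, ds$.

Since $\dfrac{\partial}{\partial a}\,s^{a} = s^{a} \ln s$, the $\ln s$ in the denominator cancels and
$$\frac{dI}{da} = \int_{0}^{1} s^{a} \, ds = \left[\frac{s^{a+1}}{a+1}\right]_0^1 = \frac{1}{a + 1}.$$

Integrating with respect to $a$ gives $I(a) = \log{\left(\frac{5 a}{12} + \frac{5}{12} \right)} + C$.

At $a = \frac{7}{5}$ the integrand is identically $0$, so $I(\frac{7}{5}) = 0$. The closed form gives $0$, hence $C = 0$.

Setting $a = \frac{1}{4}$:
$$I = \log{\left(\frac{25}{48} \right)}.$$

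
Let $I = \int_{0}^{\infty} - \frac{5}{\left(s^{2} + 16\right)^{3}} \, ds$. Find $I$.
$- \frac{15 \pi}{16384}$

Start from the standard arctangent integral
$$J(a) = \int_{0}^{\infty} - \frac{5}{a^{2} + s^{2}} \, ds = - \frac{5 \pi}{2 a}.$$

Differentiating under the integral sign with respect to $a$,
$$\frac{dJ}{da} = \int_{0}^{\infty} \frac{10 a}{\left(a^{2} + s^{2}\right)^{2}} \, ds = \frac{5 \pi}{2 a^{2}},$$
so $\int_{0}^{\infty} - \frac{5}{\left(a^{2} + s^{2}\right)^{2}} \, ds = - \frac{5 \pi}{4 a^{3}}$.

Repeating — each differentiation of $1/(s^2+a^2)^j$ produces $-2ja/(s^2+a^2)^{j+1}$ — and dividing through by $-2ja$ at each step yields, after $2$ differentiations in total,
$$\int_{0}^{\infty} - \frac{5}{\left(a^{2} + s^{2}\right)^{3}} \, ds = - \frac{15 \pi}{16 a^{5}}.$$

Setting $a = 4$:
$$I = - \frac{15 \pi}{16384}.$$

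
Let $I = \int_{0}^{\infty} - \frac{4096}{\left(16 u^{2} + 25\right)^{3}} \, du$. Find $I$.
$- \frac{192 \pi}{3125}$

Start from the standard arctangent integral
$$J(a) = \int_{0}^{\infty} - \frac{1}{a^{2} + u^{2}} \, du = - \frac{\pi}{2 a}.$$

Differentiating under the integral sign with respect to $a$,
$$\frac{dJ}{da} = \int_{0}^{\infty} \frac{2 a}{\left(a^{2} + u^{2}\right)^{2}} \, du = \frac{\pi}{2 a^{2}},$$
so $\int_{0}^{\infty} - \frac{1}{\left(a^{2} + u^{2}\right)^{2}} \, du = - \frac{\pi}{4 a^{3}}$.

Repeating — each differentiation of $1/(u^2+a^2)^j$ produces $-2ja/(u^2+a^2)^{j+1}$ — and dividing through by $-2ja$ at each step yields, after $2$ differentiations in total,
$$\int_{0}^{\infty} - \frac{1}{\left(a^{2} + u^{2}\right)^{3}} \, du = - \frac{3 \pi}{16 a^{5}}.$$

Setting $a = \frac{5}{4}$:
$$I = - \frac{192 \pi}{3125}.$$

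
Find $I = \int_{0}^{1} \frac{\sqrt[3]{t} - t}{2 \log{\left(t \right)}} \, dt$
$- \frac{\log{\left(3 \right)}}{2} + \frac{\log{\left(2 \right)}}{2}$

Introduce a parameter $a$ in the exponent: let $I(a) = \int_{0}^{1} \frac{- t + t^{a}}{2 \log{\left(t \right)}} \, dt$.

Since $\dfrac{\partial}{\partial a}\,t^{a} = t^{a} \ln t$, the $\ln t$ in the denominator cancels and
$$\frac{dI}{da} = \int_{0}^{1} \frac{1}{2} t^{a} \, dt = \frac{1}{2} \left[\frac{t^{a+1}}{a+1}\right]_0^1 = \frac{1}{2 \left(a + 1\right)}.$$

Integrating with respect to $a$ gives $I(a) = \frac{\log{\left(a + 1 \right)}}{2} - \frac{\log{\left(2 \right)}}{2} + C$.

At $a = 1$ the integrand is identically $0$, so $I(1) = 0$. The closed form gives $0$, hence $C = 0$.

Setting $a = \frac{1}{3}$:
$$I = - \frac{\log{\left(3 \right)}}{2} + \frac{\log{\left(2 \right)}}{2}.$$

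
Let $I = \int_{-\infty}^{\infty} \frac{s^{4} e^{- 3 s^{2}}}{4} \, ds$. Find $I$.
$\frac{\sqrt{3} \sqrt{\pi}}{144}$

Start from the elementary integral
$$J(a) = \int_{-\infty}^{\infty} \frac{e^{- a s^{2}}}{4} \, ds = \frac{\sqrt{\pi}}{4 \sqrt{a}}.$$

Differentiating under the integral sign brings down a factor of $(-s^2)$:
$$\frac{dJ}{da} = \int_{-\infty}^{\infty} - \frac{s^{2} e^{- a s^{2}}}{4} \, ds = - \frac{\sqrt{\pi}}{8 a^{\frac{3}{2}}}.$$

Repeating twice in total — each differentiation brings down another $(-s^2)$ — gives
$$\frac{d^{2}J}{da^{2}} = \int_{-\infty}^{\infty} \frac{s^{4} e^{- a s^{2}}}{4} \, ds = \frac{3 \sqrt{\pi}}{16 a^{\frac{5}{2}}},$$
and the integrand here is exactly the target integrand, so $I = \frac{3 \sqrt{\pi}}{16 a^{\frac{5}{2}}}$.

Setting $a = 3$:
$$I = \frac{\sqrt{3} \sqrt{\pi}}{144}.$$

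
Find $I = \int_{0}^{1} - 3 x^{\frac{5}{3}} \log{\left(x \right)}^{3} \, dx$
$\frac{729}{2048}$

Begin with the known integral
$$J(a) = \int_{0}^{1} - 3 x^{a} \, dx = - \frac{3}{a + 1}.$$

Differentiating under the integral sign brings down a factor of $\ln x$:
$$\frac{dJ}{da} = \int_{0}^{1} - 3 x^{a} \log{\left(x \right)} \, dx = \frac{3}{\left(a + 1\right)^{2}}.$$

Repeating $3$ times in total — each differentiation brings down another $\ln x$ — gives
$$\frac{d^{3}J}{da^{3}} = \int_{0}^{1} - 3 x^{a} \log{\left(x \right)}^{3} \, dx = \frac{18}{\left(a + 1\right)^{4}},$$
and the integrand here is exactly the target integrand, so $I = \frac{18}{\left(a + 1\right)^{4}}$.

Setting $a = \frac{5}{3}$:
$$I = \frac{729}{2048}.$$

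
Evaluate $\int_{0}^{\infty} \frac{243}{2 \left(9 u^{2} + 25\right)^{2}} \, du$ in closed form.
$\frac{81 \pi}{1000}$

Recall the elementary integral
$$J(a) = \int_{0}^{\infty} \frac{3}{2 \left(a^{2} + u^{2}\right)} \, du = \frac{3 \pi}{4 a}.$$

Differentiating under the integral sign with respect to $a$,
$$\frac{dJ}{da} = \int_{0}^{\infty} - \frac{3 a}{\left(a^{2} + u^{2}\right)^{2}} \, du = - \frac{3 \pi}{4 a^{2}},$$
so $\int_{0}^{\infty} \frac{3}{2 \left(a^{2} + u^{2}\right)^{2}} \, du = \frac{3 \pi}{8 a^{3}}$.

Setting $a = \frac{5}{3}$:
$$I = \frac{81 \pi}{1000}.$$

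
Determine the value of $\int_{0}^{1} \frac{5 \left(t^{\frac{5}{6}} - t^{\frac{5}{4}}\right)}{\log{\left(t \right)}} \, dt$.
$\log{\left(\frac{5153632}{14348907} \right)}$

Replace the exponent $\frac{5}{6}$ by a parameter $a$: let $I(a) = \int_{0}^{1} \frac{5 \left(- t^{\frac{5}{4}} + t^{a}\right)}{\log{\left(t \right)}} \, dt$.

Since $\dfrac{\partial}{\partial a}\,t^{a} = t^{a} \ln t$, the $\ln t$ in the denominator cancels and
$$\frac{dI}{da} = \int_{0}^{1} 5 t^{a} \, dt = 5 \left[\frac{t^{a+1}}{a+1}\right]_0^1 = \frac{5}{a + 1}.$$

Integrating with respect to $a$ gives $I(a) = \log{\left(\frac{1024 \left(a + 1\right)^{5}}{59049} \right)} + C$.

At $a = \frac{5}{4}$ the integrand is identically $0$, so $I(\frac{5}{4}) = 0$. The closed form gives $0$, hence $C = 0$.

Setting $a = \frac{5}{6}$:
$$I = \log{\left(\frac{5153632}{14348907} \right)}.$$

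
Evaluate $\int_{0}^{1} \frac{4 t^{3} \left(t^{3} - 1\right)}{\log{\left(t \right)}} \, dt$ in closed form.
$\log{\left(\frac{2401}{256} \right)}$

Consider the one-parameter family: let $I(a) = \int_{0}^{1} \frac{4 \left(t^{6} - t^{a}\right)}{\log{\left(t \right)}} \, dt$.

Since $\dfrac{\partial}{\partial a}\,t^{a} = t^{a} \ln t$, the $\ln t$ in the denominator cancels and
$$\frac{dI}{da} = \int_{0}^{1} -4 t^{a} \, dt = -4 \left[\frac{t^{a+1}}{a+1}\right]_0^1 = - \frac{4}{a + 1}.$$

Integrating with respect to $a$ gives $I(a) = \log{\left(\frac{2401}{\left(a + 1\right)^{4}} \right)} + C$.

At $a = 6$ the integrand is identically $0$, so $I(6) = 0$. The closed form gives $0$, hence $C = 0$.

Setting $a = 3$:
$$I = \log{\left(\frac{2401}{256} \right)}.$$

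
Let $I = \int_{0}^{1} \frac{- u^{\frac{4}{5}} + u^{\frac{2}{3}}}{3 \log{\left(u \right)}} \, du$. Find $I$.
$\log{\left(\frac{5^{\frac{2}{3}}}{3} \right)}$

Introduce a parameter $a$ in the exponent: let $I(a) = \int_{0}^{1} \frac{u^{\frac{2}{3}} - u^{a}}{3 \log{\left(u \right)}} \, du$.

Since $\dfrac{\partial}{\partial a}\,u^{a} = u^{a} \ln u$, the $\ln u$ in the denominator cancels and
$$\frac{dI}{da} = \int_{0}^{1} - \frac{1}{3} u^{a} \, du = - \frac{1}{3} \left[\frac{u^{a+1}}{a+1}\right]_0^1 = - \frac{1}{3 a + 3}.$$

Integrating with respect to $a$ gives $I(a) = - \frac{\log{\left(a + 1 \right)}}{3} - \frac{\log{\left(3 \right)}}{3} + \frac{\log{\left(5 \right)}}{3} + C$.

At $a = \frac{2}{3}$ the integrand is identically $0$, so $I(\frac{2}{3}) = 0$. The closed form gives $0$, hence $C = 0$.

Setting $a = \frac{4}{5}$:
$$I = \log{\left(\frac{5^{\frac{2}{3}}}{3} \right)}.$$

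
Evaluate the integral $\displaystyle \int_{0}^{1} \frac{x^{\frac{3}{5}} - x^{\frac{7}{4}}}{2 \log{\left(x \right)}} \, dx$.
$\log{\left(\frac{4 \sqrt{110}}{55} \right)}$

Consider the one-parameter family: let $I(a) = \int_{0}^{1} \frac{- x^{\frac{7}{4}} + x^{a}}{2 \log{\left(x \right)}} \, dx$.

Since $\dfrac{\partial}{\partial a}\,x^{a} = x^{a} \ln x$, the $\ln x$ in the denominator cancels and
$$\frac{dI}{da} = \int_{0}^{1} \frac{1}{2} x^{a} \, dx = \frac{1}{2} \left[\frac{x^{a+1}}{a+1}\right]_0^1 = \frac{1}{2 \left(a + 1\right)}.$$

Integrating with respect to $a$ gives $I(a) = \frac{\log{\left(a + 1 \right)}}{2} - \frac{\log{\left(11 \right)}}{2} + \log{\left(2 \right)} + C$.

At $a = \frac{7}{4}$ the integrand is identically $0$, so $I(\frac{7}{4}) = 0$. The closed form gives $0$, hence $C = 0$.

Setting $a = \frac{3}{5}$:
$$I = \log{\left(\frac{4 \sqrt{110}}{55} \right)}.$$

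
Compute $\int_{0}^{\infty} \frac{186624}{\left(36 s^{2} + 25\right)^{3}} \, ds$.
$\frac{5832 \pi}{3125}$

Start from the standard arctangent integral
$$J(a) = \int_{0}^{\infty} \frac{4}{a^{2} + s^{2}} \, ds = \frac{2 \pi}{a}.$$

Differentiating under the integral sign with respect to $a$,
$$\frac{dJ}{da} = \int_{0}^{\infty} - \frac{8 a}{\left(a^{2} + s^{2}\right)^{2}} \, ds = - \frac{2 \pi}{a^{2}},$$
so $\int_{0}^{\infty} \frac{4}{\left(a^{2} + s^{2}\right)^{2}} \, ds = \frac{\pi}{a^{3}}$.

Repeating — each differentiation of $1/(s^2+a^2)^j$ produces $-2ja/(s^2+a^2)^{j+1}$ — and dividing through by $-2ja$ at each step yields, after $2$ differentiations in total,
$$\int_{0}^{\infty} \frac{4}{\left(a^{2} + s^{2}\right)^{3}} \, ds = \frac{3 \pi}{4 a^{5}}.$$

Setting $a = \frac{5}{6}$:
$$I = \frac{5832 \pi}{3125}.$$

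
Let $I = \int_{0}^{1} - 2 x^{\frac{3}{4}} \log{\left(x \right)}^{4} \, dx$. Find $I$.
$- \frac{49152}{16807}$

Start from the elementary integral
$$J(a) = \int_{0}^{1} - 2 x^{a} \, dx = - \frac{2}{a + 1}.$$

Differentiating under the integral sign brings down a factor of $\ln x$:
$$\frac{dJ}{da} = \int_{0}^{1} - 2 x^{a} \log{\left(x \right)} \, dx = \frac{2}{\left(a + 1\right)^{2}}.$$

Repeating $4$ times in total — each differentiation brings down another $\ln x$ — gives
$$\frac{d^{4}J}{da^{4}} = \int_{0}^{1} - 2 x^{a} \log{\left(x \right)}^{4} \, dx = - \frac{48}{\left(a + 1\right)^{5}},$$
and the integrand here is exactly the target integrand, so $I = - \frac{48}{\left(a + 1\right)^{5}}$.

Setting $a = \frac{3}{4}$:
$$I = - \frac{49152}{16807}.$$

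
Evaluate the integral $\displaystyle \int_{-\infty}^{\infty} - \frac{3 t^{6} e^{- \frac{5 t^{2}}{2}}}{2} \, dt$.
$- \frac{9 \sqrt{10} \sqrt{\pi}}{250}$

Start from the elementary integral
$$J(a) = \int_{-\infty}^{\infty} - \frac{3 e^{- a t^{2}}}{2} \, dt = - \frac{3 \sqrt{\pi}}{2 \sqrt{a}}.$$

Differentiating under the integral sign brings down a factor of $(-t^2)$:
$$\frac{dJ}{da} = \int_{-\infty}^{\infty} \frac{3 t^{2} e^{- a t^{2}}}{2} \, dt = \frac{3 \sqrt{\pi}}{4 a^{\frac{3}{2}}}.$$

Repeating $3$ times in total — each differentiation brings down another $(-t^2)$ — gives
$$\frac{d^{3}J}{da^{3}} = \int_{-\infty}^{\infty} \frac{3 t^{6} e^{- a t^{2}}}{2} \, dt = \frac{45 \sqrt{\pi}}{16 a^{\frac{7}{2}}},$$
and the integrand here is $(-1)^{3}$ times the target integrand, so $I = (-1)^{3}\,\frac{d^{3}J}{da^{3}} = - \frac{45 \sqrt{\pi}}{16 a^{\frac{7}{2}}}$.

Setting $a = \frac{5}{2}$:
$$I = - \frac{9 \sqrt{10} \sqrt{\pi}}{250}.$$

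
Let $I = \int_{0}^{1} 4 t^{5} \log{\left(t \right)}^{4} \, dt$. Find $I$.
$\frac{1}{81}$

Consider the simpler parametrised integral
$$J(a) = \int_{0}^{1} 4 t^{a} \, dt = \frac{4}{a + 1}.$$

Differentiating under the integral sign brings down a factor of $\ln t$:
$$\frac{dJ}{da} = \int_{0}^{1} 4 t^{a} \log{\left(t \right)} \, dt = - \frac{4}{\left(a + 1\right)^{2}}.$$

Repeating $4$ times in total — each differentiation brings down another $\ln t$ — gives
$$\frac{d^{4}J}{da^{4}} = \int_{0}^{1} 4 t^{a} \log{\left(t \right)}^{4} \, dt = \frac{96}{\left(a + 1\right)^{5}},$$
and the integrand here is exactly the target integrand, so $I = \frac{96}{\left(a + 1\right)^{5}}$.

Setting $a = 5$:
$$I = \frac{1}{81}.$$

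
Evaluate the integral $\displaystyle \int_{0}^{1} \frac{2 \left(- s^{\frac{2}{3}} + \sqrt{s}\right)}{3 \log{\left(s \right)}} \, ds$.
$\log{\left(\frac{3 \sqrt[3]{30}}{10} \right)}$

Consider the one-parameter family: let $I(a) = \int_{0}^{1} \frac{2 \left(- s^{\frac{2}{3}} + s^{a}\right)}{3 \log{\left(s \right)}} \, ds$.

Since $\dfrac{\partial}{\partial a}\,s^{a} = s^{a} \ln s$, the $\ln s$ in the denominator cancels and
$$\frac{dI}{da} = \int_{0}^{1} \frac{2}{3} s^{a} \, ds = \frac{2}{3} \left[\frac{s^{a+1}}{a+1}\right]_0^1 = \frac{2}{3 \left(a + 1\right)}.$$

Integrating with respect to $a$ gives $I(a) = \log{\left(\frac{3^{\frac{2}{3}} \sqrt[3]{5} \left(a + 1\right)^{\frac{2}{3}}}{5} \right)} + C$.

At $a = \frac{2}{3}$ the integrand is identically $0$, so $I(\frac{2}{3}) = 0$. The closed form gives $0$, hence $C = 0$.

Setting $a = \frac{1}{2}$:
$$I = \log{\left(\frac{3 \sqrt[3]{30}}{10} \right)}.$$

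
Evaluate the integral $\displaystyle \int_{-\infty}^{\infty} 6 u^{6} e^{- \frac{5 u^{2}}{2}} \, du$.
$\frac{18 \sqrt{10} \sqrt{\pi}}{125}$

Begin with the known integral
$$J(a) = \int_{-\infty}^{\infty} 6 e^{- a u^{2}} \, du = \frac{6 \sqrt{\pi}}{\sqrt{a}}.$$

Differentiating under the integral sign brings down a factor of $(-u^2)$:
$$\frac{dJ}{da} = \int_{-\infty}^{\infty} - 6 u^{2} e^{- a u^{2}} \, du = - \frac{3 \sqrt{\pi}}{a^{\frac{3}{2}}}.$$

Repeating $3$ times in total — each differentiation brings down another $(-u^2)$ — gives
$$\frac{d^{3}J}{da^{3}} = \int_{-\infty}^{\infty} - 6 u^{6} e^{- a u^{2}} \, du = - \frac{45 \sqrt{\pi}}{4 a^{\frac{7}{2}}},$$
and the integrand here is $(-1)^{3}$ times the target integrand, so $I = (-1)^{3}\,\frac{d^{3}J}{da^{3}} = \frac{45 \sqrt{\pi}}{4 a^{\frac{7}{2}}}$.

Setting $a = \frac{5}{2}$:
$$I = \frac{18 \sqrt{10} \sqrt{\pi}}{125}.$$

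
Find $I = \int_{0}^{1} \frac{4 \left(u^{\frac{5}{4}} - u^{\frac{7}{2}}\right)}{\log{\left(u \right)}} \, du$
$- \log{\left(16 \right)}$

Introduce a parameter $a$ in the exponent: let $I(a) = \int_{0}^{1} \frac{4 \left(u^{\frac{5}{4}} - u^{a}\right)}{\log{\left(u \right)}} \, du$.

Since $\dfrac{\partial}{\partial a}\,u^{a} = u^{a} \ln u$, the $\ln u$ in the denominator cancels and
$$\frac{dI}{da} = \int_{0}^{1} -4 u^{a} \, du = -4 \left[\frac{u^{a+1}}{a+1}\right]_0^1 = - \frac{4}{a + 1}.$$

Integrating with respect to $a$ gives $I(a) = - \log{\left(\frac{256 \left(a + 1\right)^{4}}{6561} \right)} + C$.

At $a = \frac{5}{4}$ the integrand is identically $0$, so $I(\frac{5}{4}) = 0$. The closed form gives $0$, hence $C = 0$.

Setting $a = \frac{7}{2}$:
$$I = - \log{\left(16 \right)}.$$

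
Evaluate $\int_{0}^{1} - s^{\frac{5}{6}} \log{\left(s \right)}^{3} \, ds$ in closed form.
$\frac{7776}{14641}$

Begin with the known integral
$$J(a) = \int_{0}^{1} - s^{a} \, ds = - \frac{1}{a + 1}.$$

Differentiating under the integral sign brings down a factor of $\ln s$:
$$\frac{dJ}{da} = \int_{0}^{1} - s^{a} \log{\left(s \right)} \, ds = \frac{1}{\left(a + 1\right)^{2}}.$$

Repeating $3$ times in total — each differentiation brings down another $\ln s$ — gives
$$\frac{d^{3}J}{da^{3}} = \int_{0}^{1} - s^{a} \log{\left(s \right)}^{3} \, ds = \frac{6}{\left(a + 1\right)^{4}},$$
and the integrand here is exactly the target integrand, so $I = \frac{6}{\left(a + 1\right)^{4}}$.

Setting $a = \frac{5}{6}$:
$$I = \frac{7776}{14641}.$$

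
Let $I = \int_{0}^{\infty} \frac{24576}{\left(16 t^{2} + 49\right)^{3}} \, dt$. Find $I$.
$\frac{1152 \pi}{16807}$

Recall the elementary integral
$$J(a) = \int_{0}^{\infty} \frac{6}{a^{2} + t^{2}} \, dt = \frac{3 \pi}{a}.$$

Differentiating under the integral sign with respect to $a$,
$$\frac{dJ}{da} = \int_{0}^{\infty} - \frac{12 a}{\left(a^{2} + t^{2}\right)^{2}} \, dt = - \frac{3 \pi}{a^{2}},$$
so $\int_{0}^{\infty} \frac{6}{\left(a^{2} + t^{2}\right)^{2}} \, dt = \frac{3 \pi}{2 a^{3}}$.

Repeating — each differentiation of $1/(t^2+a^2)^j$ produces $-2ja/(t^2+a^2)^{j+1}$ — and dividing through by $-2ja$ at each step yields, after $2$ differentiations in total,
$$\int_{0}^{\infty} \frac{6}{\left(a^{2} + t^{2}\right)^{3}} \, dt = \frac{9 \pi}{8 a^{5}}.$$

Setting $a = \frac{7}{4}$:
$$I = \frac{1152 \pi}{16807}.$$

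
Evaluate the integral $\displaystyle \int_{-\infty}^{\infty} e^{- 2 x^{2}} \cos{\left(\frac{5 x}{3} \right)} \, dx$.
$\frac{\sqrt{2} \sqrt{\pi}}{2 e^{\frac{25}{72}}}$

Define $I(b) = \int_{-\infty}^{\infty} e^{- 2 x^{2}} \cos{\left(b x \right)} \, dx$.

Differentiating under the integral sign,
$$I'(b) = \int_{-\infty}^{\infty} - x e^{- 2 x^{2}} \sin{\left(b x \right)} \, dx.$$

Integrate $\int_{-\infty}^{\infty} x \sin(b x)\, e^{- 2 x^{2}}\, dx$ by parts with $u = \sin(b x)$ and $dv = x\, e^{- 2 x^{2}}\, dx$, giving $v = - \frac{e^{- 2 x^{2}}}{4}$. The boundary term vanishes and
$$\int_{-\infty}^{\infty} x \sin(b x)\, e^{- 2 x^{2}}\, dx = \frac{b}{4} \int_{-\infty}^{\infty} \cos(b x)\, e^{- 2 x^{2}}\, dx,$$
so $I'(b) = - \frac{b}{4}\, I(b)$.

This is a separable first-order ODE; solving with the initial condition $I(0) = \int_{-\infty}^{\infty} e^{- 2 x^{2}}\,dx = \frac{\sqrt{2} \sqrt{\pi}}{2}$ gives
$$I(b) = \frac{\sqrt{2} \sqrt{\pi} e^{- \frac{b^{2}}{8}}}{2}.$$

Setting $b = \frac{5}{3}$:
$$I = \frac{\sqrt{2} \sqrt{\pi}}{2 e^{\frac{25}{72}}}.$$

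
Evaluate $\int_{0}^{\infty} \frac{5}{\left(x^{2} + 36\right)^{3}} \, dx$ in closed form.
$\frac{5 \pi}{41472}$

Begin with the known result
$$J(a) = \int_{0}^{\infty} \frac{5}{a^{2} + x^{2}} \, dx = \frac{5 \pi}{2 a}.$$

Differentiating under the integral sign with respect to $a$,
$$\frac{dJ}{da} = \int_{0}^{\infty} - \frac{10 a}{\left(a^{2} + x^{2}\right)^{2}} \, dx = - \frac{5 \pi}{2 a^{2}},$$
so $\int_{0}^{\infty} \frac{5}{\left(a^{2} + x^{2}\right)^{2}} \, dx = \frac{5 \pi}{4 a^{3}}$.

Repeating — each differentiation of $1/(x^2+a^2)^j$ produces $-2ja/(x^2+a^2)^{j+1}$ — and dividing through by $-2ja$ at each step yields, after $2$ differentiations in total,
$$\int_{0}^{\infty} \frac{5}{\left(a^{2} + x^{2}\right)^{3}} \, dx = \frac{15 \pi}{16 a^{5}}.$$

Setting $a = 6$:
$$I = \frac{5 \pi}{41472}.$$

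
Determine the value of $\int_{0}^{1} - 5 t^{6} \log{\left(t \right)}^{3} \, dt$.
$\frac{30}{2401}$

Begin with the known integral
$$J(a) = \int_{0}^{1} - 5 t^{a} \, dt = - \frac{5}{a + 1}.$$

Differentiating under the integral sign brings down a factor of $\ln t$:
$$\frac{dJ}{da} = \int_{0}^{1} - 5 t^{a} \log{\left(t \right)} \, dt = \frac{5}{\left(a + 1\right)^{2}}.$$

Repeating $3$ times in total — each differentiation brings down another $\ln t$ — gives
$$\frac{d^{3}J}{da^{3}} = \int_{0}^{1} - 5 t^{a} \log{\left(t \right)}^{3} \, dt = \frac{30}{\left(a + 1\right)^{4}},$$
and the integrand here is exactly the target integrand, so $I = \frac{30}{\left(a + 1\right)^{4}}$.

Setting $a = 6$:
$$I = \frac{30}{2401}.$$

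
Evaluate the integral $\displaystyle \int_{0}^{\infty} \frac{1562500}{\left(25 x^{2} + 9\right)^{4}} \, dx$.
$\frac{390625 \pi}{17496}$

Start from the standard arctangent integral
$$J(a) = \int_{0}^{\infty} \frac{4}{a^{2} + x^{2}} \, dx = \frac{2 \pi}{a}.$$

Differentiating under the integral sign with respect to $a$,
$$\frac{dJ}{da} = \int_{0}^{\infty} - \frac{8 a}{\left(a^{2} + x^{2}\right)^{2}} \, dx = - \frac{2 \pi}{a^{2}},$$
so $\int_{0}^{\infty} \frac{4}{\left(a^{2} + x^{2}\right)^{2}} \, dx = \frac{\pi}{a^{3}}$.

Repeating — each differentiation of $1/(x^2+a^2)^j$ produces $-2ja/(x^2+a^2)^{j+1}$ — and dividing through by $-2ja$ at each step yields, after $3$ differentiations in total,
$$\int_{0}^{\infty} \frac{4}{\left(a^{2} + x^{2}\right)^{4}} \, dx = \frac{5 \pi}{8 a^{7}}.$$

Setting $a = \frac{3}{5}$:
$$I = \frac{390625 \pi}{17496}.$$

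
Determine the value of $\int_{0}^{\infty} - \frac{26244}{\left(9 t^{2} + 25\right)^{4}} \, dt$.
$- \frac{2187 \pi}{125000}$

Begin with the known result
$$J(a) = \int_{0}^{\infty} - \frac{4}{a^{2} + t^{2}} \, dt = - \frac{2 \pi}{a}.$$

Differentiating under the integral sign with respect to $a$,
$$\frac{dJ}{da} = \int_{0}^{\infty} \frac{8 a}{\left(a^{2} + t^{2}\right)^{2}} \, dt = \frac{2 \pi}{a^{2}},$$
so $\int_{0}^{\infty} - \frac{4}{\left(a^{2} + t^{2}\right)^{2}} \, dt = - \frac{\pi}{a^{3}}$.

Repeating — each differentiation of $1/(t^2+a^2)^j$ produces $-2ja/(t^2+a^2)^{j+1}$ — and dividing through by $-2ja$ at each step yields, after $3$ differentiations in total,
$$\int_{0}^{\infty} - \frac{4}{\left(a^{2} + t^{2}\right)^{4}} \, dt = - \frac{5 \pi}{8 a^{7}}.$$

Setting $a = \frac{5}{3}$:
$$I = - \frac{2187 \pi}{125000}.$$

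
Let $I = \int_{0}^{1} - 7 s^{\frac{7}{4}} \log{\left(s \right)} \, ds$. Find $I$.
$\frac{112}{121}$

Consider the simpler parametrised integral
$$J(a) = \int_{0}^{1} - 7 s^{a} \, ds = - \frac{7}{a + 1}.$$

Differentiating under the integral sign brings down a factor of $\ln s$:
$$\frac{dJ}{da} = \int_{0}^{1} - 7 s^{a} \log{\left(s \right)} \, ds = \frac{7}{\left(a + 1\right)^{2}}.$$

The integral on the left is $I$, so $I = \frac{7}{\left(a + 1\right)^{2}}$.

Setting $a = \frac{7}{4}$:
$$I = \frac{112}{121}.$$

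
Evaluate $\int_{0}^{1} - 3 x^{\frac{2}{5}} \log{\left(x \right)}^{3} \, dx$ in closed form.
$\frac{11250}{2401}$

Consider the simpler parametrised integral
$$J(a) = \int_{0}^{1} - 3 x^{a} \, dx = - \frac{3}{a + 1}.$$

Differentiating under the integral sign brings down a factor of $\ln x$:
$$\frac{dJ}{da} = \int_{0}^{1} - 3 x^{a} \log{\left(x \right)} \, dx = \frac{3}{\left(a + 1\right)^{2}}.$$

Repeating $3$ times in total — each differentiation brings down another $\ln x$ — gives
$$\frac{d^{3}J}{da^{3}} = \int_{0}^{1} - 3 x^{a} \log{\left(x \right)}^{3} \, dx = \frac{18}{\left(a + 1\right)^{4}},$$
and the integrand here is exactly the target integrand, so $I = \frac{18}{\left(a + 1\right)^{4}}$.

Setting $a = \frac{2}{5}$:
$$I = \frac{11250}{2401}.$$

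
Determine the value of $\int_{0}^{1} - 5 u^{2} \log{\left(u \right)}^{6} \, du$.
$- \frac{400}{243}$

Start from the elementary integral
$$J(a) = \int_{0}^{1} - 5 u^{a} \, du = - \frac{5}{a + 1}.$$

Differentiating under the integral sign brings down a factor of $\ln u$:
$$\frac{dJ}{da} = \int_{0}^{1} - 5 u^{a} \log{\left(u \right)} \, du = \frac{5}{\left(a + 1\right)^{2}}.$$

Repeating $6$ times in total — each differentiation brings down another $\ln u$ — gives
$$\frac{d^{6}J}{da^{6}} = \int_{0}^{1} - 5 u^{a} \log{\left(u \right)}^{6} \, du = - \frac{3600}{\left(a + 1\right)^{7}},$$
and the integrand here is exactly the target integrand, so $I = - \frac{3600}{\left(a + 1\right)^{7}}$.

Setting $a = 2$:
$$I = - \frac{400}{243}.$$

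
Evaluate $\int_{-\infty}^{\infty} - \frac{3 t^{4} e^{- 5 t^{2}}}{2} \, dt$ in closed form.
$- \frac{9 \sqrt{5} \sqrt{\pi}}{1000}$

Start from the elementary integral
$$J(a) = \int_{-\infty}^{\infty} - \frac{3 e^{- a t^{2}}}{2} \, dt = - \frac{3 \sqrt{\pi}}{2 \sqrt{a}}.$$

Differentiating under the integral sign brings down a factor of $(-t^2)$:
$$\frac{dJ}{da} = \int_{-\infty}^{\infty} \frac{3 t^{2} e^{- a t^{2}}}{2} \, dt = \frac{3 \sqrt{\pi}}{4 a^{\frac{3}{2}}}.$$

Repeating twice in total — each differentiation brings down another $(-t^2)$ — gives
$$\frac{d^{2}J}{da^{2}} = \int_{-\infty}^{\infty} - \frac{3 t^{4} e^{- a t^{2}}}{2} \, dt = - \frac{9 \sqrt{\pi}}{8 a^{\frac{5}{2}}},$$
and the integrand here is exactly the target integrand, so $I = - \frac{9 \sqrt{\pi}}{8 a^{\frac{5}{2}}}$.

Setting $a = 5$:
$$I = - \frac{9 \sqrt{5} \sqrt{\pi}}{1000}.$$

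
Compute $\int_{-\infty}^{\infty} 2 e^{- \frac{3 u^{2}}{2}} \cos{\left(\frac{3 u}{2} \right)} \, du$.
$\frac{2 \sqrt{6} \sqrt{\pi}}{3 e^{\frac{3}{8}}}$

Let $b$ denote the cosine frequency and define $I(b) = \int_{-\infty}^{\infty} 2 e^{- \frac{3 u^{2}}{2}} \cos{\left(b u \right)} \, du$.

Differentiating under the integral sign,
$$I'(b) = \int_{-\infty}^{\infty} - 2 u e^{- \frac{3 u^{2}}{2}} \sin{\left(b u \right)} \, du.$$

Integrate $\int_{-\infty}^{\infty} u \sin(b u)\, e^{- \frac{3 u^{2}}{2}}\, du$ by parts with $w = \sin(b u)$ and $dv = u\, e^{- \frac{3 u^{2}}{2}}\, du$, giving $v = - \frac{e^{- \frac{3 u^{2}}{2}}}{3}$. The boundary term vanishes and
$$\int_{-\infty}^{\infty} u \sin(b u)\, e^{- \frac{3 u^{2}}{2}}\, du = \frac{b}{3} \int_{-\infty}^{\infty} \cos(b u)\, e^{- \frac{3 u^{2}}{2}}\, du,$$
so $I'(b) = - \frac{b}{3}\, I(b)$.

This is a separable first-order ODE; solving with the initial condition $I(0) = \int_{-\infty}^{\infty} 2 e^{- \frac{3 u^{2}}{2}}\,du = \frac{2 \sqrt{6} \sqrt{\pi}}{3}$ gives
$$I(b) = \frac{2 \sqrt{6} \sqrt{\pi} e^{- \frac{b^{2}}{6}}}{3}.$$

Setting $b = \frac{3}{2}$:
$$I = \frac{2 \sqrt{6} \sqrt{\pi}}{3 e^{\frac{3}{8}}}.$$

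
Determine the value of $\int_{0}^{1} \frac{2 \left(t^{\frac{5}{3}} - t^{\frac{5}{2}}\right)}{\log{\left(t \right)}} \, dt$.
$\log{\left(\frac{256}{441} \right)}$

Replace the exponent $\frac{5}{3}$ by a parameter $a$: let $I(a) = \int_{0}^{1} \frac{2 \left(- t^{\frac{5}{2}} + t^{a}\right)}{\log{\left(t \right)}} \, dt$.

Since $\dfrac{\partial}{\partial a}\,t^{a} = t^{a} \ln t$, the $\ln t$ in the denominator cancels and
$$\frac{dI}{da} = \int_{0}^{1} 2 t^{a} \, dt = 2 \left[\frac{t^{a+1}}{a+1}\right]_0^1 = \frac{2}{a + 1}.$$

Integrating with respect to $a$ gives $I(a) = \log{\left(\frac{4 \left(a + 1\right)^{2}}{49} \right)} + C$.

At $a = \frac{5}{2}$ the integrand is identically $0$, so $I(\frac{5}{2}) = 0$. The closed form gives $0$, hence $C = 0$.

Setting $a = \frac{5}{3}$:
$$I = \log{\left(\frac{256}{441} \right)}.$$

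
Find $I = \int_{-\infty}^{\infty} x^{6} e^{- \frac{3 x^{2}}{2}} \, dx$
$\frac{5 \sqrt{6} \sqrt{\pi}}{27}$

Start from the elementary integral
$$J(a) = \int_{-\infty}^{\infty} e^{- a x^{2}} \, dx = \frac{\sqrt{\pi}}{\sqrt{a}}.$$

Differentiating under the integral sign brings down a factor of $(-x^2)$:
$$\frac{dJ}{da} = \int_{-\infty}^{\infty} - x^{2} e^{- a x^{2}} \, dx = - \frac{\sqrt{\pi}}{2 a^{\frac{3}{2}}}.$$

Repeating $3$ times in total — each differentiation brings down another $(-x^2)$ — gives
$$\frac{d^{3}J}{da^{3}} = \int_{-\infty}^{\infty} - x^{6} e^{- a x^{2}} \, dx = - \frac{15 \sqrt{\pi}}{8 a^{\frac{7}{2}}},$$
and the integrand here is $(-1)^{3}$ times the target integrand, so $I = (-1)^{3}\,\frac{d^{3}J}{da^{3}} = \frac{15 \sqrt{\pi}}{8 a^{\frac{7}{2}}}$.

Setting $a = \frac{3}{2}$:
$$I = \frac{5 \sqrt{6} \sqrt{\pi}}{27}.$$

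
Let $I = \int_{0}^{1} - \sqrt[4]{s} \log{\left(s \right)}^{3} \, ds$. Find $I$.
$\frac{1536}{625}$

Start from the elementary integral
$$J(a) = \int_{0}^{1} - s^{a} \, ds = - \frac{1}{a + 1}.$$

Differentiating under the integral sign brings down a factor of $\ln s$:
$$\frac{dJ}{da} = \int_{0}^{1} - s^{a} \log{\left(s \right)} \, ds = \frac{1}{\left(a + 1\right)^{2}}.$$

Repeating $3$ times in total — each differentiation brings down another $\ln s$ — gives
$$\frac{d^{3}J}{da^{3}} = \int_{0}^{1} - s^{a} \log{\left(s \right)}^{3} \, ds = \frac{6}{\left(a + 1\right)^{4}},$$
and the integrand here is exactly the target integrand, so $I = \frac{6}{\left(a + 1\right)^{4}}$.

Setting $a = \frac{1}{4}$:
$$I = \frac{1536}{625}.$$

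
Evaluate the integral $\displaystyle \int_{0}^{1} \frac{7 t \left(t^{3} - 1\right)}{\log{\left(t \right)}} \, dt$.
$\log{\left(\frac{78125}{128} \right)}$

Introduce a parameter $a$ in the exponent: let $I(a) = \int_{0}^{1} \frac{7 \left(- t + t^{a}\right)}{\log{\left(t \right)}} \, dt$.

Since $\dfrac{\partial}{\partial a}\,t^{a} = t^{a} \ln t$, the $\ln t$ in the denominator cancels and
$$\frac{dI}{da} = \int_{0}^{1} 7 t^{a} \, dt = 7 \left[\frac{t^{a+1}}{a+1}\right]_0^1 = \frac{7}{a + 1}.$$

Integrating with respect to $a$ gives $I(a) = \log{\left(\frac{\left(a + 1\right)^{7}}{128} \right)} + C$.

At $a = 1$ the integrand is identically $0$, so $I(1) = 0$. The closed form gives $0$, hence $C = 0$.

Setting $a = 4$:
$$I = \log{\left(\frac{78125}{128} \right)}.$$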